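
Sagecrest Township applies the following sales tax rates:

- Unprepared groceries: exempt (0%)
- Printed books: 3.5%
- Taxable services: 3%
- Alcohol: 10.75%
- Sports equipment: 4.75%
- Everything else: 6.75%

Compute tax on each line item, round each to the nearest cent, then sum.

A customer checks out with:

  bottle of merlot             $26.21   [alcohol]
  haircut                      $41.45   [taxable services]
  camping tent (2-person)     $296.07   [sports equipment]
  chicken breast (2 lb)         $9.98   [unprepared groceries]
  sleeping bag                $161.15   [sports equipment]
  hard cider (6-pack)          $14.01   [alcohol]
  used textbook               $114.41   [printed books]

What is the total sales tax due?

Bottle of merlot $26.21: alcohol → 10.75% → $2.82
Haircut $41.45: taxable services → 3% → $1.24
Camping tent (2-person) $296.07: sports equipment → 4.75% → $14.06
Chicken breast (2 lb) $9.98: unprepared groceries → 0% → $0.00
Sleeping bag $161.15: sports equipment → 4.75% → $7.65
Hard cider (6-pack) $14.01: alcohol → 10.75% → $1.51
Used textbook $114.41: printed books → 3.5% → $4.00
Total tax = $2.82 + $1.24 + $14.06 + $7.65 + $1.51 + $4.00 = $31.28

$31.28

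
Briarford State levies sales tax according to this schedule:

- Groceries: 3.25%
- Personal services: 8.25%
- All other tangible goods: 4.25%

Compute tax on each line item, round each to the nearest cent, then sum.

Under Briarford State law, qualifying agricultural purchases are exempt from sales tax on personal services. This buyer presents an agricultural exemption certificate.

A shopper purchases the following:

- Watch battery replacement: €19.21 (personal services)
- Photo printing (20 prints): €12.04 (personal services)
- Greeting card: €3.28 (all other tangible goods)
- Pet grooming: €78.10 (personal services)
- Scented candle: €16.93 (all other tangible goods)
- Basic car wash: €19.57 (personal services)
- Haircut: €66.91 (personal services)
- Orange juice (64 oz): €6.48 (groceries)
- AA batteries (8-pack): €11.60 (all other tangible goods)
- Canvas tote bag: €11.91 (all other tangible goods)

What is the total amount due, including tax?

Watch battery replacement €19.21: personal services, buyer-exempt → 0% → €0.00
Photo printing (20 prints) €12.04: personal services, buyer-exempt → 0% → €0.00
Greeting card €3.28: all other tangible goods → 4.25% → €0.14
Pet grooming €78.10: personal services, buyer-exempt → 0% → €0.00
Scented candle €16.93: all other tangible goods → 4.25% → €0.72
Basic car wash €19.57: personal services, buyer-exempt → 0% → €0.00
Haircut €66.91: personal services, buyer-exempt → 0% → €0.00
Orange juice (64 oz) €6.48: groceries → 3.25% → €0.21
AA batteries (8-pack) €11.60: all other tangible goods → 4.25% → €0.49
Canvas tote bag €11.91: all other tangible goods → 4.25% → €0.51
Subtotal = €246.03; tax = €2.07; total due = €248.10

€248.10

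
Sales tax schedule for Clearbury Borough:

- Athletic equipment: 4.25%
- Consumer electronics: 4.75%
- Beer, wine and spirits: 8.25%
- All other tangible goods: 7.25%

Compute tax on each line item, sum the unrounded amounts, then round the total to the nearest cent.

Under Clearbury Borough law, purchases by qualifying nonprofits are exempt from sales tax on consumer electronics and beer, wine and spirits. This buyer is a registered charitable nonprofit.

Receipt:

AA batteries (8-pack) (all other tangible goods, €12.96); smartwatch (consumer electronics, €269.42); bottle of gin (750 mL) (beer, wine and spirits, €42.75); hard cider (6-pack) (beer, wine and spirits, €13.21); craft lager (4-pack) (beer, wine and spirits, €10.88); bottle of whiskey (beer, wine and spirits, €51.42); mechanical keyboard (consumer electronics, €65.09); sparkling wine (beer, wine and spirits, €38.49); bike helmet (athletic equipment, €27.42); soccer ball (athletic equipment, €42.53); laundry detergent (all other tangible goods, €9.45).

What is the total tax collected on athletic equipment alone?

€2.97

Bike helmet €27.42: athletic equipment → 4.25% → €1.16535
Soccer ball €42.53: athletic equipment → 4.25% → €1.807525
Tax on athletic equipment: unrounded sum = €2.972875 → €2.97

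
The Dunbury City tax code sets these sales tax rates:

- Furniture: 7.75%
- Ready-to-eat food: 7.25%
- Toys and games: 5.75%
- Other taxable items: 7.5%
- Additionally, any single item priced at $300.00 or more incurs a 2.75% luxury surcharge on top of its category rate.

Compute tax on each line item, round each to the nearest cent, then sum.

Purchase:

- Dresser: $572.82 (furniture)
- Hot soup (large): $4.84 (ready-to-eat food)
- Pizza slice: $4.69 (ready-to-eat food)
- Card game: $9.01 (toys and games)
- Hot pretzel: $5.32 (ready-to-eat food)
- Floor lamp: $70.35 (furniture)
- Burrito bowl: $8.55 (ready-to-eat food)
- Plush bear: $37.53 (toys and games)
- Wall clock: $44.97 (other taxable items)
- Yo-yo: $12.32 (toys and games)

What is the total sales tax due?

Dresser $572.82: furniture → 7.75% + 2.75% surcharge = 10.5% → $60.15
Hot soup (large) $4.84: ready-to-eat food → 7.25% → $0.35
Pizza slice $4.69: ready-to-eat food → 7.25% → $0.34
Card game $9.01: toys and games → 5.75% → $0.52
Hot pretzel $5.32: ready-to-eat food → 7.25% → $0.39
Floor lamp $70.35: furniture → 7.75% → $5.45
Burrito bowl $8.55: ready-to-eat food → 7.25% → $0.62
Plush bear $37.53: toys and games → 5.75% → $2.16
Wall clock $44.97: other taxable items → 7.5% → $3.37
Yo-yo $12.32: toys and games → 5.75% → $0.71
Total tax = $60.15 + $0.35 + $0.34 + $0.52 + $0.39 + $5.45 + $0.62 + $2.16 + $3.37 + $0.71 = $74.06

$74.06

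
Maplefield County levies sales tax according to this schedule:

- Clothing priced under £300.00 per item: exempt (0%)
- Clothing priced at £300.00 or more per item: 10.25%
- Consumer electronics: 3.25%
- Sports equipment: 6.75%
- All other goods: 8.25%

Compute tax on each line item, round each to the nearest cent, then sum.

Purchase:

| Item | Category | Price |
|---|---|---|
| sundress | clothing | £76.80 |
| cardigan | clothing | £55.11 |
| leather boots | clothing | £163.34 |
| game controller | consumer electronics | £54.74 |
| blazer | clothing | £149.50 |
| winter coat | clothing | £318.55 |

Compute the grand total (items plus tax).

Sundress £76.80: clothing, under £300.00 → 0% → £0.00
Cardigan £55.11: clothing, under £300.00 → 0% → £0.00
Leather boots £163.34: clothing, under £300.00 → 0% → £0.00
Game controller £54.74: consumer electronics → 3.25% → £1.78
Blazer £149.50: clothing, under £300.00 → 0% → £0.00
Winter coat £318.55: clothing, £300.00 or more → 10.25% → £32.65
Subtotal = £818.04; tax = £34.43; total due = £852.47

£852.47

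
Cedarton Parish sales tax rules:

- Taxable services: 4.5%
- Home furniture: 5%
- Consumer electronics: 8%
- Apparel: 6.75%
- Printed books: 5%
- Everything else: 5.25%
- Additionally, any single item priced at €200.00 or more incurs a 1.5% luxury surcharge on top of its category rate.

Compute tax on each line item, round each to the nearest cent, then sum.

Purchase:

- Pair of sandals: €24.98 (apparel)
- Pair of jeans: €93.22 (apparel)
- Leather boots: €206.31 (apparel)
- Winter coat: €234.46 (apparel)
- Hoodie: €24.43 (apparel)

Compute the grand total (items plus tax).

€629.39

Pair of sandals €24.98: apparel → 6.75% → €1.69
Pair of jeans €93.22: apparel → 6.75% → €6.29
Leather boots €206.31: apparel → 6.75% + 1.5% surcharge = 8.25% → €17.02
Winter coat €234.46: apparel → 6.75% + 1.5% surcharge = 8.25% → €19.34
Hoodie €24.43: apparel → 6.75% → €1.65
Subtotal = €583.40; tax = €45.99; total due = €629.39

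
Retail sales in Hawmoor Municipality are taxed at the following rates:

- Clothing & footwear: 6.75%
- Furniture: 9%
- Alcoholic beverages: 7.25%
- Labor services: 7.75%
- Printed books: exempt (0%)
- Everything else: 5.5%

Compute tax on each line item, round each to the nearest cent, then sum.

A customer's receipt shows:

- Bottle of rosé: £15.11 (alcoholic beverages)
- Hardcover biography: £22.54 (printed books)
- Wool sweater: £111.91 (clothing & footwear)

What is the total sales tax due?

Bottle of rosé £15.11: alcoholic beverages → 7.25% → £1.10
Hardcover biography £22.54: printed books → 0% → £0.00
Wool sweater £111.91: clothing & footwear → 6.75% → £7.55
Total tax = £1.10 + £7.55 = £8.65

£8.65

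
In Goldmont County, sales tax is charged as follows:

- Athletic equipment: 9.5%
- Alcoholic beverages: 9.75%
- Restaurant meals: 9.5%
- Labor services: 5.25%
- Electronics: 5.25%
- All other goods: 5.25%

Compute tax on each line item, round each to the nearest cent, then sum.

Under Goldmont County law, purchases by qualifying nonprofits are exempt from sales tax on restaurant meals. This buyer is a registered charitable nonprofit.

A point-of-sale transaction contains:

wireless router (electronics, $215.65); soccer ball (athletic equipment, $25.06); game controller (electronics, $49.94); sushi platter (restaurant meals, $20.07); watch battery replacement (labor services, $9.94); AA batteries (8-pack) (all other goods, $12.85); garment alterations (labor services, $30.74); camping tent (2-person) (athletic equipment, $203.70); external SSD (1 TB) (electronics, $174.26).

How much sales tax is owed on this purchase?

$47.62

Wireless router $215.65: electronics → 5.25% → $11.32
Soccer ball $25.06: athletic equipment → 9.5% → $2.38
Game controller $49.94: electronics → 5.25% → $2.62
Sushi platter $20.07: restaurant meals, buyer-exempt → 0% → $0.00
Watch battery replacement $9.94: labor services → 5.25% → $0.52
AA batteries (8-pack) $12.85: all other goods → 5.25% → $0.67
Garment alterations $30.74: labor services → 5.25% → $1.61
Camping tent (2-person) $203.70: athletic equipment → 9.5% → $19.35
External SSD (1 TB) $174.26: electronics → 5.25% → $9.15
Total tax = $11.32 + $2.38 + $2.62 + $0.52 + $0.67 + $1.61 + $19.35 + $9.15 = $47.62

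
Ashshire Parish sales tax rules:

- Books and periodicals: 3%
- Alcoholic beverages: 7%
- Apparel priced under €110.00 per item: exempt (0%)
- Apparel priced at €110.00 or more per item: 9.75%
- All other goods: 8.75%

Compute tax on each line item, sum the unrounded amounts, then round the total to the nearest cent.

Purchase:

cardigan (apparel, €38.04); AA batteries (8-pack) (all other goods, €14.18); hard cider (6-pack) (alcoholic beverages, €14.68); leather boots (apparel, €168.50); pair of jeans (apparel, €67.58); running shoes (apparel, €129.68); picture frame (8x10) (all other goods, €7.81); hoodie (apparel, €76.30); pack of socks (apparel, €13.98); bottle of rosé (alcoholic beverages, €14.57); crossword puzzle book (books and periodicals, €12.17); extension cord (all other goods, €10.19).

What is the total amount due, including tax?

Cardigan €38.04: apparel, under €110.00 → 0% → €0.00
AA batteries (8-pack) €14.18: all other goods → 8.75% → €1.24075
Hard cider (6-pack) €14.68: alcoholic beverages → 7% → €1.0276
Leather boots €168.50: apparel, €110.00 or more → 9.75% → €16.42875
Pair of jeans €67.58: apparel, under €110.00 → 0% → €0.00
Running shoes €129.68: apparel, €110.00 or more → 9.75% → €12.6438
Picture frame (8x10) €7.81: all other goods → 8.75% → €0.683375
Hoodie €76.30: apparel, under €110.00 → 0% → €0.00
Pack of socks €13.98: apparel, under €110.00 → 0% → €0.00
Bottle of rosé €14.57: alcoholic beverages → 7% → €1.0199
Crossword puzzle book €12.17: books and periodicals → 3% → €0.3651
Extension cord €10.19: all other goods → 8.75% → €0.891625
Subtotal = €567.68; unrounded tax = €34.3009 → €34.30; total due = €601.98

€601.98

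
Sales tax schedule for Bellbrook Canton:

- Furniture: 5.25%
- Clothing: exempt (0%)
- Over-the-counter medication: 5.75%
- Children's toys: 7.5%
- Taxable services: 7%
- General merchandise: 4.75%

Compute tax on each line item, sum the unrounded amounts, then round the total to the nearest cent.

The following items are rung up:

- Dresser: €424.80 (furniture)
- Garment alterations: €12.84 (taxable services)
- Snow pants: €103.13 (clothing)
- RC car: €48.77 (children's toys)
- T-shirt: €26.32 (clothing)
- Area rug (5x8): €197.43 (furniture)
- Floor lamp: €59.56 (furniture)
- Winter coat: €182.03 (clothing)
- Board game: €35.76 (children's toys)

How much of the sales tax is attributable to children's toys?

RC car €48.77: children's toys → 7.5% → €3.65775
Board game €35.76: children's toys → 7.5% → €2.682
Tax on children's toys: unrounded sum = €6.33975 → €6.34

€6.34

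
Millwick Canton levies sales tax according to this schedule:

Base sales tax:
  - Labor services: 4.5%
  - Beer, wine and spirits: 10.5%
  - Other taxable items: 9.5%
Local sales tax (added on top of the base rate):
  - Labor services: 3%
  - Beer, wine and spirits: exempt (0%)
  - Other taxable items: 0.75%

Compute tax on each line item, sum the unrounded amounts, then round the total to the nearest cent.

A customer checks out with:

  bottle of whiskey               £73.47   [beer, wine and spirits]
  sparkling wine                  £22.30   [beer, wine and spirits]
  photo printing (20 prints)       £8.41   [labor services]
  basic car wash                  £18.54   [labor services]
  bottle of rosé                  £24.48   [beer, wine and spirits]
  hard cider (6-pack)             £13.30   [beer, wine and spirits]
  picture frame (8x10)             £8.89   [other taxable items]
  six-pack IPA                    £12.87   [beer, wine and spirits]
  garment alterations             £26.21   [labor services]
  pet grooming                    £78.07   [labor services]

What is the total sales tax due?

£26.13

Bottle of whiskey £73.47: beer, wine and spirits → 10.5% + 0% local = 10.5% → £7.71435
Sparkling wine £22.30: beer, wine and spirits → 10.5% + 0% local = 10.5% → £2.3415
Photo printing (20 prints) £8.41: labor services → 4.5% + 3% local = 7.5% → £0.63075
Basic car wash £18.54: labor services → 4.5% + 3% local = 7.5% → £1.3905
Bottle of rosé £24.48: beer, wine and spirits → 10.5% + 0% local = 10.5% → £2.5704
Hard cider (6-pack) £13.30: beer, wine and spirits → 10.5% + 0% local = 10.5% → £1.3965
Picture frame (8x10) £8.89: other taxable items → 9.5% + 0.75% local = 10.25% → £0.911225
Six-pack IPA £12.87: beer, wine and spirits → 10.5% + 0% local = 10.5% → £1.35135
Garment alterations £26.21: labor services → 4.5% + 3% local = 7.5% → £1.96575
Pet grooming £78.07: labor services → 4.5% + 3% local = 7.5% → £5.85525
Unrounded tax sum = £26.127575 → £26.13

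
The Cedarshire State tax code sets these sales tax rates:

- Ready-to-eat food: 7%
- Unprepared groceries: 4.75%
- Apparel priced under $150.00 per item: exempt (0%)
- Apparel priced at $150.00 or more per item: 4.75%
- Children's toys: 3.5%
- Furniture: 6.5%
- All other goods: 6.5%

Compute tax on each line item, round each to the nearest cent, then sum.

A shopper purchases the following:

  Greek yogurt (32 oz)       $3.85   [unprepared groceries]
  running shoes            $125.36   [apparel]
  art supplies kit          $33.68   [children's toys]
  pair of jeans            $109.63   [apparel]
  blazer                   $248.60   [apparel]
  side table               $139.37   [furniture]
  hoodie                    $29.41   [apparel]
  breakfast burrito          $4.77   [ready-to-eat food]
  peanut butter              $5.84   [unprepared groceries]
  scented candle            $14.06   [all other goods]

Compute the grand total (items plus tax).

$738.32

Greek yogurt (32 oz) $3.85: unprepared groceries → 4.75% → $0.18
Running shoes $125.36: apparel, under $150.00 → 0% → $0.00
Art supplies kit $33.68: children's toys → 3.5% → $1.18
Pair of jeans $109.63: apparel, under $150.00 → 0% → $0.00
Blazer $248.60: apparel, $150.00 or more → 4.75% → $11.81
Side table $139.37: furniture → 6.5% → $9.06
Hoodie $29.41: apparel, under $150.00 → 0% → $0.00
Breakfast burrito $4.77: ready-to-eat food → 7% → $0.33
Peanut butter $5.84: unprepared groceries → 4.75% → $0.28
Scented candle $14.06: all other goods → 6.5% → $0.91
Subtotal = $714.57; tax = $23.75; total due = $738.32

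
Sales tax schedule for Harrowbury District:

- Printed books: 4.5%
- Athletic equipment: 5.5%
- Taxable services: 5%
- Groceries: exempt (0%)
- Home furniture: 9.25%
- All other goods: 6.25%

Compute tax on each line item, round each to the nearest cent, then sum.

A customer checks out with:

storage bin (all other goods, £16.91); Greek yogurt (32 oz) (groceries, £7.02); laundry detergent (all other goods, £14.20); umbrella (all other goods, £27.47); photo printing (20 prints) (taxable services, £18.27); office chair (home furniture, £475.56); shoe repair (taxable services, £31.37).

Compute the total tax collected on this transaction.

Storage bin £16.91: all other goods → 6.25% → £1.06
Greek yogurt (32 oz) £7.02: groceries → 0% → £0.00
Laundry detergent £14.20: all other goods → 6.25% → £0.89
Umbrella £27.47: all other goods → 6.25% → £1.72
Photo printing (20 prints) £18.27: taxable services → 5% → £0.91
Office chair £475.56: home furniture → 9.25% → £43.99
Shoe repair £31.37: taxable services → 5% → £1.57
Total tax = £1.06 + £0.89 + £1.72 + £0.91 + £43.99 + £1.57 = £50.14

£50.14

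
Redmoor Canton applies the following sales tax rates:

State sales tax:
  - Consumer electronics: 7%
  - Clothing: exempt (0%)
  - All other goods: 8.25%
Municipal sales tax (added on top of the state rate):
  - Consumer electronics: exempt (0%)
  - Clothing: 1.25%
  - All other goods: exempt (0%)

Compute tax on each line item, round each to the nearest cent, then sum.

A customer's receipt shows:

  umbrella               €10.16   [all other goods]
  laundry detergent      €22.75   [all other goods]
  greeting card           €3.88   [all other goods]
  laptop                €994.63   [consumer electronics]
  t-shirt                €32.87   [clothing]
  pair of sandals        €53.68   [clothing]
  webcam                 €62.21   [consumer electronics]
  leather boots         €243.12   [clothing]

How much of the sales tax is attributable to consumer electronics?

Laptop €994.63: consumer electronics → 7% + 0% municipal = 7% → €69.62
Webcam €62.21: consumer electronics → 7% + 0% municipal = 7% → €4.35
Tax on consumer electronics = €69.62 + €4.35 = €73.97

€73.97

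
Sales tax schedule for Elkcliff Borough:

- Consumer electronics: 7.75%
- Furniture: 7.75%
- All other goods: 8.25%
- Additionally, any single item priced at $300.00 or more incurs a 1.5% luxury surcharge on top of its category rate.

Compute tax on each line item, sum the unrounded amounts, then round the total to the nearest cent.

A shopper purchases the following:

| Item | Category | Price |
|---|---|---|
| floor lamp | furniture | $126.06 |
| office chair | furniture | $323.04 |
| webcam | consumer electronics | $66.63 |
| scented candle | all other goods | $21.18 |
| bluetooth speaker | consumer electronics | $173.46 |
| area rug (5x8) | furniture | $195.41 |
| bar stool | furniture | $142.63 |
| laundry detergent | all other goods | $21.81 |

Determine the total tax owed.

$88.00

Floor lamp $126.06: furniture → 7.75% → $9.76965
Office chair $323.04: furniture → 7.75% + 1.5% surcharge = 9.25% → $29.8812
Webcam $66.63: consumer electronics → 7.75% → $5.163825
Scented candle $21.18: all other goods → 8.25% → $1.74735
Bluetooth speaker $173.46: consumer electronics → 7.75% → $13.44315
Area rug (5x8) $195.41: furniture → 7.75% → $15.144275
Bar stool $142.63: furniture → 7.75% → $11.053825
Laundry detergent $21.81: all other goods → 8.25% → $1.799325
Unrounded tax sum = $88.0026 → $88.00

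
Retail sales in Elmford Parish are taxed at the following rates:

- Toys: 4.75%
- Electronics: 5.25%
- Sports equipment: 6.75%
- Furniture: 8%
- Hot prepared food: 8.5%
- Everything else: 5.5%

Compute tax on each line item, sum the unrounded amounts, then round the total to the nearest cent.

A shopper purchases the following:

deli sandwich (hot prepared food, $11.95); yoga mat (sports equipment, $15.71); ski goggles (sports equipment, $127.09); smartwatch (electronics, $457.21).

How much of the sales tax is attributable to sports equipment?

$9.64

Yoga mat $15.71: sports equipment → 6.75% → $1.060425
Ski goggles $127.09: sports equipment → 6.75% → $8.578575
Tax on sports equipment: unrounded sum = $9.639 → $9.64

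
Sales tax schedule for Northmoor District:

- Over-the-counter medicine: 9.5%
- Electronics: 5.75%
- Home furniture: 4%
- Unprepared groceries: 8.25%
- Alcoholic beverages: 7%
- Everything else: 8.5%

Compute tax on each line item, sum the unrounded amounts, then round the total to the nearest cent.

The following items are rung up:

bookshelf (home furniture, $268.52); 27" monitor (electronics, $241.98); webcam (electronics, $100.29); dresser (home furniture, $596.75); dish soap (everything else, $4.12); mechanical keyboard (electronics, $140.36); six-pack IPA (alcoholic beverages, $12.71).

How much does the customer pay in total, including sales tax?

Bookshelf $268.52: home furniture → 4% → $10.7408
27" monitor $241.98: electronics → 5.75% → $13.91385
Webcam $100.29: electronics → 5.75% → $5.766675
Dresser $596.75: home furniture → 4% → $23.87
Dish soap $4.12: everything else → 8.5% → $0.3502
Mechanical keyboard $140.36: electronics → 5.75% → $8.0707
Six-pack IPA $12.71: alcoholic beverages → 7% → $0.8897
Subtotal = $1364.73; unrounded tax = $63.601925 → $63.60; total due = $1428.33

$1428.33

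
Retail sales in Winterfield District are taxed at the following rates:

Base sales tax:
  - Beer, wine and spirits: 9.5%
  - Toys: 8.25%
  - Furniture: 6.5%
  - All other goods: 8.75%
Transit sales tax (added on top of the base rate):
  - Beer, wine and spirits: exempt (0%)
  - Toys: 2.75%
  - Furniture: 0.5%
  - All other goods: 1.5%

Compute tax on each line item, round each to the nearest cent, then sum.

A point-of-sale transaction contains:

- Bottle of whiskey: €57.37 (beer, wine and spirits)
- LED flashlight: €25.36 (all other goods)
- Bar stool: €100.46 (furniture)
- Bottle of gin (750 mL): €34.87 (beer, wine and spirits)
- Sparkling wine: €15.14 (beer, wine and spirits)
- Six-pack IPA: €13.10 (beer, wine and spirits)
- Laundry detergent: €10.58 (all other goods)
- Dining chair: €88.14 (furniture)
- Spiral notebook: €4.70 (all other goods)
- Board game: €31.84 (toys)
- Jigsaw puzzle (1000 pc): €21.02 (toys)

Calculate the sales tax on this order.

€34.61

Bottle of whiskey €57.37: beer, wine and spirits → 9.5% + 0% transit = 9.5% → €5.45
LED flashlight €25.36: all other goods → 8.75% + 1.5% transit = 10.25% → €2.60
Bar stool €100.46: furniture → 6.5% + 0.5% transit = 7% → €7.03
Bottle of gin (750 mL) €34.87: beer, wine and spirits → 9.5% + 0% transit = 9.5% → €3.31
Sparkling wine €15.14: beer, wine and spirits → 9.5% + 0% transit = 9.5% → €1.44
Six-pack IPA €13.10: beer, wine and spirits → 9.5% + 0% transit = 9.5% → €1.24
Laundry detergent €10.58: all other goods → 8.75% + 1.5% transit = 10.25% → €1.08
Dining chair €88.14: furniture → 6.5% + 0.5% transit = 7% → €6.17
Spiral notebook €4.70: all other goods → 8.75% + 1.5% transit = 10.25% → €0.48
Board game €31.84: toys → 8.25% + 2.75% transit = 11% → €3.50
Jigsaw puzzle (1000 pc) €21.02: toys → 8.25% + 2.75% transit = 11% → €2.31
Total tax = €5.45 + €2.60 + €7.03 + €3.31 + €1.44 + €1.24 + €1.08 + €6.17 + €0.48 + €3.50 + €2.31 = €34.61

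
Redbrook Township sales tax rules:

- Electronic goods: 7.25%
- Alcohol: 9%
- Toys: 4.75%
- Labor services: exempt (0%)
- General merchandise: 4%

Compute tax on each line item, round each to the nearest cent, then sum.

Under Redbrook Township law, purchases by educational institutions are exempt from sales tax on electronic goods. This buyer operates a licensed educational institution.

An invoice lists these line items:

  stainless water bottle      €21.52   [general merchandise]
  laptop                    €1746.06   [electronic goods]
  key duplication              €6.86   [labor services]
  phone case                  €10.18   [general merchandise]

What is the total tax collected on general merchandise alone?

€1.27

Stainless water bottle €21.52: general merchandise → 4% → €0.86
Phone case €10.18: general merchandise → 4% → €0.41
Tax on general merchandise = €0.86 + €0.41 = €1.27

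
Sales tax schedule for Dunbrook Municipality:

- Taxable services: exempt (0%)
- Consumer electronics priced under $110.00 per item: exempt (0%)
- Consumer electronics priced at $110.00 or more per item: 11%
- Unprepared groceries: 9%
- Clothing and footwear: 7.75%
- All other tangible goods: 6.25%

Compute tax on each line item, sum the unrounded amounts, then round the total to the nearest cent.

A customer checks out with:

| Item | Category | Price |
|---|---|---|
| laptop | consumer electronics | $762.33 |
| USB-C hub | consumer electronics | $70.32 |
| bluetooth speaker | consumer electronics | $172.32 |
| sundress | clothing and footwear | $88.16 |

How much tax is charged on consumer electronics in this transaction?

Laptop $762.33: consumer electronics, $110.00 or more → 11% → $83.8563
USB-C hub $70.32: consumer electronics, under $110.00 → 0% → $0.00
Bluetooth speaker $172.32: consumer electronics, $110.00 or more → 11% → $18.9552
Tax on consumer electronics: unrounded sum = $102.8115 → $102.81

$102.81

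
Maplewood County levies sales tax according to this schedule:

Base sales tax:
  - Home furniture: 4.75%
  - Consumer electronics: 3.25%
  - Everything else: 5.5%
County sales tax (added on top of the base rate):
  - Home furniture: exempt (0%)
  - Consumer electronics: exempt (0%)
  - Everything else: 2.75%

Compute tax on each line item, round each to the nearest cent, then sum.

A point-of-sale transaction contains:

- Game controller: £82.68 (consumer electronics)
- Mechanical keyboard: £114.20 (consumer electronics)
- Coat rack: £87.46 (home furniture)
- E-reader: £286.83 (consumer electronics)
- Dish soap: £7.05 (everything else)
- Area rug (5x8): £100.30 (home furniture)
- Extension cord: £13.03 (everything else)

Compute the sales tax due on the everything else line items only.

Dish soap £7.05: everything else → 5.5% + 2.75% county = 8.25% → £0.58
Extension cord £13.03: everything else → 5.5% + 2.75% county = 8.25% → £1.07
Tax on everything else = £0.58 + £1.07 = £1.65

£1.65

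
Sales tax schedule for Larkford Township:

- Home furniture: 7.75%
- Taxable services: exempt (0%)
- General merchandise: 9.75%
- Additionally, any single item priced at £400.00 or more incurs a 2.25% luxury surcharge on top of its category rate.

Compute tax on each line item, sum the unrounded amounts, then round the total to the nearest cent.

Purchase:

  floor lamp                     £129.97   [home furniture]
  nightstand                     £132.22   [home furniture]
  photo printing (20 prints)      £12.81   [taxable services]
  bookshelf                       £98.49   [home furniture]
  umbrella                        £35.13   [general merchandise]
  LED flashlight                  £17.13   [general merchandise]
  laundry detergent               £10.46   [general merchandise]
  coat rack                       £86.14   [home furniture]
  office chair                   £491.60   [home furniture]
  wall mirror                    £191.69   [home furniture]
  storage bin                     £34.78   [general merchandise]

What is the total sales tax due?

Floor lamp £129.97: home furniture → 7.75% → £10.072675
Nightstand £132.22: home furniture → 7.75% → £10.24705
Photo printing (20 prints) £12.81: taxable services → 0% → £0.00
Bookshelf £98.49: home furniture → 7.75% → £7.632975
Umbrella £35.13: general merchandise → 9.75% → £3.425175
LED flashlight £17.13: general merchandise → 9.75% → £1.670175
Laundry detergent £10.46: general merchandise → 9.75% → £1.01985
Coat rack £86.14: home furniture → 7.75% → £6.67585
Office chair £491.60: home furniture → 7.75% + 2.25% surcharge = 10% → £49.16
Wall mirror £191.69: home furniture → 7.75% → £14.855975
Storage bin £34.78: general merchandise → 9.75% → £3.39105
Unrounded tax sum = £108.150775 → £108.15

£108.15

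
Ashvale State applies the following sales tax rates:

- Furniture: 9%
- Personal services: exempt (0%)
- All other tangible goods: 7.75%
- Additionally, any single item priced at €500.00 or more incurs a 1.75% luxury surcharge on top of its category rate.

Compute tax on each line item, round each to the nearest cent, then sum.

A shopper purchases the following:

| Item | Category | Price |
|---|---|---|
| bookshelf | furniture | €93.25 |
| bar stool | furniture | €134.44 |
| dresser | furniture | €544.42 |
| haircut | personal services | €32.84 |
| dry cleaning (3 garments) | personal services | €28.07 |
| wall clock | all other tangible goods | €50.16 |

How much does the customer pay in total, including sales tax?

€966.09

Bookshelf €93.25: furniture → 9% → €8.39
Bar stool €134.44: furniture → 9% → €12.10
Dresser €544.42: furniture → 9% + 1.75% surcharge = 10.75% → €58.53
Haircut €32.84: personal services → 0% → €0.00
Dry cleaning (3 garments) €28.07: personal services → 0% → €0.00
Wall clock €50.16: all other tangible goods → 7.75% → €3.89
Subtotal = €883.18; tax = €82.91; total due = €966.09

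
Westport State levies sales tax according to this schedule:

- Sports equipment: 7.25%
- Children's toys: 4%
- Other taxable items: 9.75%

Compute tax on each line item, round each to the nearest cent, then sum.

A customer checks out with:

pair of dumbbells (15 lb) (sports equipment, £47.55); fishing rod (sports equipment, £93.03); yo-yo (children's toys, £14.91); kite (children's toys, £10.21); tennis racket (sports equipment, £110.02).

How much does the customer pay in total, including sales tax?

Pair of dumbbells (15 lb) £47.55: sports equipment → 7.25% → £3.45
Fishing rod £93.03: sports equipment → 7.25% → £6.74
Yo-yo £14.91: children's toys → 4% → £0.60
Kite £10.21: children's toys → 4% → £0.41
Tennis racket £110.02: sports equipment → 7.25% → £7.98
Subtotal = £275.72; tax = £19.18; total due = £294.90

£294.90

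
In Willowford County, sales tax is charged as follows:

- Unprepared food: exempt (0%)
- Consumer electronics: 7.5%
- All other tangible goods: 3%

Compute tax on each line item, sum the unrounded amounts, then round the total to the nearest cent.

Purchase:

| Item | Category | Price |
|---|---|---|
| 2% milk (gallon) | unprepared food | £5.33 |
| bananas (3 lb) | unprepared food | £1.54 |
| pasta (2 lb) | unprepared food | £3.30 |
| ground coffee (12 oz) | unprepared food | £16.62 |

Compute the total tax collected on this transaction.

2% milk (gallon) £5.33: unprepared food → 0% → £0.00
Bananas (3 lb) £1.54: unprepared food → 0% → £0.00
Pasta (2 lb) £3.30: unprepared food → 0% → £0.00
Ground coffee (12 oz) £16.62: unprepared food → 0% → £0.00
Unrounded tax sum = £0.00 → £0.00

£0.00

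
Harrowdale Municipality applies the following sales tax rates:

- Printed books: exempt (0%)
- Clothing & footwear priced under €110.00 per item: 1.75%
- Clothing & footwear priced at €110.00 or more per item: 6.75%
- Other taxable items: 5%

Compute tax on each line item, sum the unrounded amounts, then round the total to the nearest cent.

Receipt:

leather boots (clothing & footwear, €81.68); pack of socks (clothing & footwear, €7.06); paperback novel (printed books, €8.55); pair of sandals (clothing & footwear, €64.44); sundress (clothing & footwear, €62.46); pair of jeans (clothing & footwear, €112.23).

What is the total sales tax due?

Leather boots €81.68: clothing & footwear, under €110.00 → 1.75% → €1.4294
Pack of socks €7.06: clothing & footwear, under €110.00 → 1.75% → €0.12355
Paperback novel €8.55: printed books → 0% → €0.00
Pair of sandals €64.44: clothing & footwear, under €110.00 → 1.75% → €1.1277
Sundress €62.46: clothing & footwear, under €110.00 → 1.75% → €1.09305
Pair of jeans €112.23: clothing & footwear, €110.00 or more → 6.75% → €7.575525
Unrounded tax sum = €11.349225 → €11.35

€11.35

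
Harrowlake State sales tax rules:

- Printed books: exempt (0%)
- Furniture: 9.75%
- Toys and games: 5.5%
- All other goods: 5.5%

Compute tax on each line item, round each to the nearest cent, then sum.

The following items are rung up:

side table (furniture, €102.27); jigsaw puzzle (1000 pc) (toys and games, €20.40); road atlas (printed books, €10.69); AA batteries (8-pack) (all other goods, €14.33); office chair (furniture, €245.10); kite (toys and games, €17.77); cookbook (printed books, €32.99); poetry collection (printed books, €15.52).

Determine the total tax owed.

€36.76

Side table €102.27: furniture → 9.75% → €9.97
Jigsaw puzzle (1000 pc) €20.40: toys and games → 5.5% → €1.12
Road atlas €10.69: printed books → 0% → €0.00
AA batteries (8-pack) €14.33: all other goods → 5.5% → €0.79
Office chair €245.10: furniture → 9.75% → €23.90
Kite €17.77: toys and games → 5.5% → €0.98
Cookbook €32.99: printed books → 0% → €0.00
Poetry collection €15.52: printed books → 0% → €0.00
Total tax = €9.97 + €1.12 + €0.79 + €23.90 + €0.98 = €36.76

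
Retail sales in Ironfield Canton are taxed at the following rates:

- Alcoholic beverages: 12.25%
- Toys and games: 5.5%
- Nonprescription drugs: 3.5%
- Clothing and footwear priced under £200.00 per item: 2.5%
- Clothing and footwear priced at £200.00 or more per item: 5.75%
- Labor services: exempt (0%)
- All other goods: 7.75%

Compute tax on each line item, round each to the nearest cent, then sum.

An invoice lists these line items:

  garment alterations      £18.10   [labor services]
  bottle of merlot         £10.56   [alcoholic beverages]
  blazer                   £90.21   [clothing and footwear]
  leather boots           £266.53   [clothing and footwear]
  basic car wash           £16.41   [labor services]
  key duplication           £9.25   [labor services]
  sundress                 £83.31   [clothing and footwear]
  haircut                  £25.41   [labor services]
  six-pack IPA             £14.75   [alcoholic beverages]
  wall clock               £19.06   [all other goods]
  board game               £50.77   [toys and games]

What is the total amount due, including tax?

Garment alterations £18.10: labor services → 0% → £0.00
Bottle of merlot £10.56: alcoholic beverages → 12.25% → £1.29
Blazer £90.21: clothing and footwear, under £200.00 → 2.5% → £2.26
Leather boots £266.53: clothing and footwear, £200.00 or more → 5.75% → £15.33
Basic car wash £16.41: labor services → 0% → £0.00
Key duplication £9.25: labor services → 0% → £0.00
Sundress £83.31: clothing and footwear, under £200.00 → 2.5% → £2.08
Haircut £25.41: labor services → 0% → £0.00
Six-pack IPA £14.75: alcoholic beverages → 12.25% → £1.81
Wall clock £19.06: all other goods → 7.75% → £1.48
Board game £50.77: toys and games → 5.5% → £2.79
Subtotal = £604.36; tax = £27.04; total due = £631.40

£631.40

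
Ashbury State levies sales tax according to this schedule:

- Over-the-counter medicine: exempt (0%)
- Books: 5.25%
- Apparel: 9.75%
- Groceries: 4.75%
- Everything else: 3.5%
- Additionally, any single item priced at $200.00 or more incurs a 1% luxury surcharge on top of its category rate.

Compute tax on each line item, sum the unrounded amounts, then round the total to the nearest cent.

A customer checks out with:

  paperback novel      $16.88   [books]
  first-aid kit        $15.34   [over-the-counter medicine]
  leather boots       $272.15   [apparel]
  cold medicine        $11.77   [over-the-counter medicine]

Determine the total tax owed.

Paperback novel $16.88: books → 5.25% → $0.8862
First-aid kit $15.34: over-the-counter medicine → 0% → $0.00
Leather boots $272.15: apparel → 9.75% + 1% surcharge = 10.75% → $29.256125
Cold medicine $11.77: over-the-counter medicine → 0% → $0.00
Unrounded tax sum = $30.142325 → $30.14

$30.14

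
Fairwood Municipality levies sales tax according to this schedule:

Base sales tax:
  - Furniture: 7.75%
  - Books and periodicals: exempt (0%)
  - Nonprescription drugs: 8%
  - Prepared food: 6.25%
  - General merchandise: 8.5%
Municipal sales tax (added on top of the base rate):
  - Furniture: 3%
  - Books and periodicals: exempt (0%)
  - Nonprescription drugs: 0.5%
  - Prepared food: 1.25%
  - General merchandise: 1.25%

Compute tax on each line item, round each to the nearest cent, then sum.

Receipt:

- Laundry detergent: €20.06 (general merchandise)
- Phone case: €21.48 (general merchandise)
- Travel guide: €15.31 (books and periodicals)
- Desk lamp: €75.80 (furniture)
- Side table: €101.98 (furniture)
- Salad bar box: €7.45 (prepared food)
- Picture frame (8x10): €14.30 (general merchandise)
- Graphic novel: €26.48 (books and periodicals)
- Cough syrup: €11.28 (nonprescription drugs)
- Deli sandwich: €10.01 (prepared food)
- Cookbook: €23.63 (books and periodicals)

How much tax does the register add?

€26.82

Laundry detergent €20.06: general merchandise → 8.5% + 1.25% municipal = 9.75% → €1.96
Phone case €21.48: general merchandise → 8.5% + 1.25% municipal = 9.75% → €2.09
Travel guide €15.31: books and periodicals → 0% + 0% municipal = 0% → €0.00
Desk lamp €75.80: furniture → 7.75% + 3% municipal = 10.75% → €8.15
Side table €101.98: furniture → 7.75% + 3% municipal = 10.75% → €10.96
Salad bar box €7.45: prepared food → 6.25% + 1.25% municipal = 7.5% → €0.56
Picture frame (8x10) €14.30: general merchandise → 8.5% + 1.25% municipal = 9.75% → €1.39
Graphic novel €26.48: books and periodicals → 0% + 0% municipal = 0% → €0.00
Cough syrup €11.28: nonprescription drugs → 8% + 0.5% municipal = 8.5% → €0.96
Deli sandwich €10.01: prepared food → 6.25% + 1.25% municipal = 7.5% → €0.75
Cookbook €23.63: books and periodicals → 0% + 0% municipal = 0% → €0.00
Total tax = €1.96 + €2.09 + €8.15 + €10.96 + €0.56 + €1.39 + €0.96 + €0.75 = €26.82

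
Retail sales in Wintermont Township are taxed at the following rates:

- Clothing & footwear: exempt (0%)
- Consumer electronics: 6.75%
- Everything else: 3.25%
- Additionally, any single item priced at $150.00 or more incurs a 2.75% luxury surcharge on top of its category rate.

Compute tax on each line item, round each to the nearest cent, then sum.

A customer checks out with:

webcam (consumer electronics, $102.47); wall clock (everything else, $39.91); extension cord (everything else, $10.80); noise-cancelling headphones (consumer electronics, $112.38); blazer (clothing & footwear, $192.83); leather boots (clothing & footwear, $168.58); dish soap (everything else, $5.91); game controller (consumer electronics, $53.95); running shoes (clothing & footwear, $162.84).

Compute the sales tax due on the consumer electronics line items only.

Webcam $102.47: consumer electronics → 6.75% → $6.92
Noise-cancelling headphones $112.38: consumer electronics → 6.75% → $7.59
Game controller $53.95: consumer electronics → 6.75% → $3.64
Tax on consumer electronics = $6.92 + $7.59 + $3.64 = $18.15

$18.15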